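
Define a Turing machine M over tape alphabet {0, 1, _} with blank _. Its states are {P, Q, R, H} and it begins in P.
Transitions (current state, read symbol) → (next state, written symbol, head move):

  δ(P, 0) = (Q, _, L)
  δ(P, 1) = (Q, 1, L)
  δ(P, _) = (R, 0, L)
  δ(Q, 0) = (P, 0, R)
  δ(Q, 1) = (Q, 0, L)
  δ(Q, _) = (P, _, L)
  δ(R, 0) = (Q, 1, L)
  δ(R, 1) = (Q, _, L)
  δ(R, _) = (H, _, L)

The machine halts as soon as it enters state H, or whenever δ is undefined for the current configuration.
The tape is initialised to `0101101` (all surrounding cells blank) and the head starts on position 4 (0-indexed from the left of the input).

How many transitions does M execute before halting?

state=P head=4 tape=____0101[1]01   (P,1)→(Q,1,L)
state=Q head=3 tape=____010[1]101   (Q,1)→(Q,0,L)
state=Q head=2 tape=____01[0]0101   (Q,0)→(P,0,R)
state=P head=3 tape=____010[0]101   (P,0)→(Q,_,L)
state=Q head=2 tape=____01[0]_101   (Q,0)→(P,0,R)
state=P head=3 tape=____010[_]101   (P,_)→(R,0,L)
state=R head=2 tape=____01[0]0101   (R,0)→(Q,1,L)
state=Q head=1 tape=____0[1]10101   (Q,1)→(Q,0,L)
state=Q head=0 tape=____[0]010101   (Q,0)→(P,0,R)
state=P head=1 tape=____0[0]10101   (P,0)→(Q,_,L)
state=Q head=0 tape=____[0]_10101   (Q,0)→(P,0,R)
state=P head=1 tape=____0[_]10101   (P,_)→(R,0,L)
state=R head=0 tape=____[0]010101   (R,0)→(Q,1,L)
state=Q head=-1 tape=___[_]1010101   (Q,_)→(P,_,L)
state=P head=-2 tape=__[_]_1010101   (P,_)→(R,0,L)
state=R head=-3 tape=_[_]0_1010101   (R,_)→(H,_,L)
state=H head=-4 tape=[_]_0_1010101
M halts after 16 transitions.

16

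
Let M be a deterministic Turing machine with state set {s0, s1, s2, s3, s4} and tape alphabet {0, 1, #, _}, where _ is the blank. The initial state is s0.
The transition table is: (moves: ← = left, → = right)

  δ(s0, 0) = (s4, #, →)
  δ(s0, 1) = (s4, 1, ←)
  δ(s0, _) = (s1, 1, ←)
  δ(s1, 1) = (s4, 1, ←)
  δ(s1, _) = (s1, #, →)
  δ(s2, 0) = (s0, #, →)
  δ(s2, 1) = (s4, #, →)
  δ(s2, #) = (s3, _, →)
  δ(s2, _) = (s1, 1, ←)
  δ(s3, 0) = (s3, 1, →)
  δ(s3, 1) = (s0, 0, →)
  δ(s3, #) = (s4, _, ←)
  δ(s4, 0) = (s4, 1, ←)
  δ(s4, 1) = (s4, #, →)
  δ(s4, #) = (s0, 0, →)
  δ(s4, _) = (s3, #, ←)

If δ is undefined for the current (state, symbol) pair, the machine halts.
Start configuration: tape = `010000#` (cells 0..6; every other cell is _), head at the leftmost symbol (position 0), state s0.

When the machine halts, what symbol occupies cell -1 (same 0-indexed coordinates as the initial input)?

s0 | __[0]10000#   read 0 → write #, move →, go to s4
s4 | __#[1]0000#   read 1 → write #, move →, go to s4
s4 | __##[0]000#   read 0 → write 1, move ←, go to s4
s4 | __#[#]1000#   read # → write 0, move →, go to s0
s0 | __#0[1]000#   read 1 → write 1, move ←, go to s4
s4 | __#[0]1000#   read 0 → write 1, move ←, go to s4
s4 | __[#]11000#   read # → write 0, move →, go to s0
s0 | __0[1]1000#   read 1 → write 1, move ←, go to s4
s4 | __[0]11000#   read 0 → write 1, move ←, go to s4
s4 | _[_]111000#   read _ → write #, move ←, go to s3
s3 | [_]#111000#
Cell -1 holds # when M halts.

#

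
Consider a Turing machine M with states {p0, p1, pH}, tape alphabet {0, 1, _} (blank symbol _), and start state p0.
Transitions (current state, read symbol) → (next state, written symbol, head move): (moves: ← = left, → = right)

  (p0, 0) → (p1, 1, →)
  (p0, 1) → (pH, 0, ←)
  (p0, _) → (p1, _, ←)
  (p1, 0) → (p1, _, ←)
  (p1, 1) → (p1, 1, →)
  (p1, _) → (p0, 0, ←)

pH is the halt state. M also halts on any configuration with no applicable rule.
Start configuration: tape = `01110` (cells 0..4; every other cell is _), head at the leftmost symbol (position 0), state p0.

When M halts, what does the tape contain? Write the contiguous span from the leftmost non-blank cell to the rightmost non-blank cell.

state=p0 head=0 tape=[0]1110   (p0,0)→(p1,1,→)
state=p1 head=1 tape=1[1]110   (p1,1)→(p1,1,→)
state=p1 head=2 tape=11[1]10   (p1,1)→(p1,1,→)
state=p1 head=3 tape=111[1]0   (p1,1)→(p1,1,→)
state=p1 head=4 tape=1111[0]   (p1,0)→(p1,_,←)
state=p1 head=3 tape=111[1]_   (p1,1)→(p1,1,→)
state=p1 head=4 tape=1111[_]   (p1,_)→(p0,0,←)
state=p0 head=3 tape=111[1]0   (p0,1)→(pH,0,←)
state=pH head=2 tape=11[1]00
The non-blank tape span at halt is 11100.

11100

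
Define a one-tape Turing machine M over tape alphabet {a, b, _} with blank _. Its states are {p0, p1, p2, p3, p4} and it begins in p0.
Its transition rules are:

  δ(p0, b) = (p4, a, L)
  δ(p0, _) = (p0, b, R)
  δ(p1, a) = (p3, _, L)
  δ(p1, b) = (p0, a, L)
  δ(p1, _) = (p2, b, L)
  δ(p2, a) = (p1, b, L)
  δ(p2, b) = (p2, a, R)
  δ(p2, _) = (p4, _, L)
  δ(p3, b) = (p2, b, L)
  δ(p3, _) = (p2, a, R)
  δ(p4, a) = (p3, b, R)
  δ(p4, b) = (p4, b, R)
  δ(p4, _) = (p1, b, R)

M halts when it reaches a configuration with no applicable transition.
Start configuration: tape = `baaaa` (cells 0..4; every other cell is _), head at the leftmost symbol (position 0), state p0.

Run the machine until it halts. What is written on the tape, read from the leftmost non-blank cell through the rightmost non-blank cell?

baaba_baa

p0 | ____[b]aaaa   read b → write a, move L, go to p4
p4 | ___[_]aaaaa   read _ → write b, move R, go to p1
p1 | ___b[a]aaaa   read a → write _, move L, go to p3
p3 | ___[b]_aaaa   read b → write b, move L, go to p2
p2 | __[_]b_aaaa   read _ → write _, move L, go to p4
p4 | _[_]_b_aaaa   read _ → write b, move R, go to p1
p1 | _b[_]b_aaaa   read _ → write b, move L, go to p2
p2 | _[b]bb_aaaa   read b → write a, move R, go to p2
p2 | _a[b]b_aaaa   read b → write a, move R, go to p2
p2 | _aa[b]_aaaa   read b → write a, move R, go to p2
p2 | _aaa[_]aaaa   read _ → write _, move L, go to p4
p4 | _aa[a]_aaaa   read a → write b, move R, go to p3
p3 | _aab[_]aaaa   read _ → write a, move R, go to p2
p2 | _aaba[a]aaa   read a → write b, move L, go to p1
p1 | _aab[a]baaa   read a → write _, move L, go to p3
p3 | _aa[b]_baaa   read b → write b, move L, go to p2
p2 | _a[a]b_baaa   read a → write b, move L, go to p1
p1 | _[a]bb_baaa   read a → write _, move L, go to p3
p3 | [_]_bb_baaa   read _ → write a, move R, go to p2
p2 | a[_]bb_baaa   read _ → write _, move L, go to p4
p4 | [a]_bb_baaa   read a → write b, move R, go to p3
p3 | b[_]bb_baaa   read _ → write a, move R, go to p2
p2 | ba[b]b_baaa   read b → write a, move R, go to p2
p2 | baa[b]_baaa   read b → write a, move R, go to p2
p2 | baaa[_]baaa   read _ → write _, move L, go to p4
p4 | baa[a]_baaa   read a → write b, move R, go to p3
p3 | baab[_]baaa   read _ → write a, move R, go to p2
p2 | baaba[b]aaa   read b → write a, move R, go to p2
p2 | baabaa[a]aa   read a → write b, move L, go to p1
p1 | baaba[a]baa   read a → write _, move L, go to p3
p3 | baab[a]_baa
The non-blank tape span at halt is baaba_baa.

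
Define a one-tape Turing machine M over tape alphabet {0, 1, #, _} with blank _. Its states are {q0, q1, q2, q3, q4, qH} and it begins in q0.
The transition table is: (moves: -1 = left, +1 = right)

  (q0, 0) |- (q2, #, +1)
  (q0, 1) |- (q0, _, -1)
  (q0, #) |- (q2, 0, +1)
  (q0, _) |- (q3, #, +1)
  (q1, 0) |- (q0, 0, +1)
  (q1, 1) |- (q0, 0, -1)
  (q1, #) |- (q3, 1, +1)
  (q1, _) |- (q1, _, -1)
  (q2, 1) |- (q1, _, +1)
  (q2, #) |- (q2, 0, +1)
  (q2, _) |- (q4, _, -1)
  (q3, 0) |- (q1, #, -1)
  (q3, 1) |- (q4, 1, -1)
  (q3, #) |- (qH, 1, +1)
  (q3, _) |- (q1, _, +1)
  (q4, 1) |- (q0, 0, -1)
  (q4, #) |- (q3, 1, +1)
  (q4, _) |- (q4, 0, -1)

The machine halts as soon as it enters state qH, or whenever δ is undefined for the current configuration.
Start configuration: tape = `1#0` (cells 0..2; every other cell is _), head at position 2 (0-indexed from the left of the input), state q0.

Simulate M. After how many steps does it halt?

8

q0 | 1#[0]__   read 0 → write #, move +1, go to q2
q2 | 1##[_]_   read _ → write _, move -1, go to q4
q4 | 1#[#]__   read # → write 1, move +1, go to q3
q3 | 1#1[_]_   read _ → write _, move +1, go to q1
q1 | 1#1_[_]   read _ → write _, move -1, go to q1
q1 | 1#1[_]_   read _ → write _, move -1, go to q1
q1 | 1#[1]__   read 1 → write 0, move -1, go to q0
q0 | 1[#]0__   read # → write 0, move +1, go to q2
q2 | 10[0]__
M halts after 8 transitions.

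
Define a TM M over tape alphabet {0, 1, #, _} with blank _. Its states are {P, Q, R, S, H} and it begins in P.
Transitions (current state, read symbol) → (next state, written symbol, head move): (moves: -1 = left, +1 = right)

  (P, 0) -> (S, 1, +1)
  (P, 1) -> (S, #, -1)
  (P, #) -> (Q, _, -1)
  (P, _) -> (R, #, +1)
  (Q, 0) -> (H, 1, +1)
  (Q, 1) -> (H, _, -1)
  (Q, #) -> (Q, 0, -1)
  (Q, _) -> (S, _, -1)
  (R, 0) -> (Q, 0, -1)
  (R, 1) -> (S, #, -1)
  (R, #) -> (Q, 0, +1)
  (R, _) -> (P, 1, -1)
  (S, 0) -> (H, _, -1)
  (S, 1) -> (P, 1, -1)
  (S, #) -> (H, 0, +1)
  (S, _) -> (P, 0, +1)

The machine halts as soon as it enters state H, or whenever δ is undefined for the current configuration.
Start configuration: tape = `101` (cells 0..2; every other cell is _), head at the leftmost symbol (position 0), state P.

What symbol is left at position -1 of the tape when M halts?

P | _[1]01   read 1 → write #, move -1, go to S
S | [_]#01   read _ → write 0, move +1, go to P
P | 0[#]01   read # → write _, move -1, go to Q
Q | [0]_01   read 0 → write 1, move +1, go to H
H | 1[_]01
Cell -1 holds 1 when M halts.

1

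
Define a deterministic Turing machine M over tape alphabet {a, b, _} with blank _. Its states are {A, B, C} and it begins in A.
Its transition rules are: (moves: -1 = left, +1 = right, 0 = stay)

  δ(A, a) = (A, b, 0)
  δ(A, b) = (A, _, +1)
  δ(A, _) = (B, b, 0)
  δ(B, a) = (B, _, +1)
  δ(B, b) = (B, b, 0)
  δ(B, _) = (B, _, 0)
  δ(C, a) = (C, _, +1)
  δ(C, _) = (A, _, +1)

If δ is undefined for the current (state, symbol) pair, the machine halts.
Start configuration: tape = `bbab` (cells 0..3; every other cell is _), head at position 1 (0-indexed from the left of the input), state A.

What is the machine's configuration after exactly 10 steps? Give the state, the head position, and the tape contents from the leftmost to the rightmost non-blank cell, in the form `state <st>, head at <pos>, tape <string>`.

A | b[b]ab_   read b → write _, move +1, go to A
A | b_[a]b_   read a → write b, move 0, go to A
A | b_[b]b_   read b → write _, move +1, go to A
A | b__[b]_   read b → write _, move +1, go to A
A | b___[_]   read _ → write b, move 0, go to B
B | b___[b]   read b → write b, move 0, go to B
B | b___[b]   read b → write b, move 0, go to B
B | b___[b]   read b → write b, move 0, go to B
B | b___[b]   read b → write b, move 0, go to B
B | b___[b]   read b → write b, move 0, go to B
B | b___[b]
After 10 steps: state B, head at 4, tape b___b.

state B, head at 4, tape b___b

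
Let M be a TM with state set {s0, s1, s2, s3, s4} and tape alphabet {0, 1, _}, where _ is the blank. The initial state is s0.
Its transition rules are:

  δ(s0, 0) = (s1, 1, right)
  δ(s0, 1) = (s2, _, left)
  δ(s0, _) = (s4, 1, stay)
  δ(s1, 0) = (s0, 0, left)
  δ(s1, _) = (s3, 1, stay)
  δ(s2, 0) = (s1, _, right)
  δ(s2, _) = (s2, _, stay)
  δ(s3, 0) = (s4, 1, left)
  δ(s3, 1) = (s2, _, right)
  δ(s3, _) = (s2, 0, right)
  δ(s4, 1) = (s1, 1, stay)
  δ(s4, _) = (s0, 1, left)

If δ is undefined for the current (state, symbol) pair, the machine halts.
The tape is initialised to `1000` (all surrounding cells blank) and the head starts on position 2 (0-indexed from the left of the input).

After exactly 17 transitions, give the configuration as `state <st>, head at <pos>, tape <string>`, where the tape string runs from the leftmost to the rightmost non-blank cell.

state s2, head at 5, tape 1

state=s0 head=2 tape=10[0]0__   (s0,0)→(s1,1,right)
state=s1 head=3 tape=101[0]__   (s1,0)→(s0,0,left)
state=s0 head=2 tape=10[1]0__   (s0,1)→(s2,_,left)
state=s2 head=1 tape=1[0]_0__   (s2,0)→(s1,_,right)
state=s1 head=2 tape=1_[_]0__   (s1,_)→(s3,1,stay)
state=s3 head=2 tape=1_[1]0__   (s3,1)→(s2,_,right)
state=s2 head=3 tape=1__[0]__   (s2,0)→(s1,_,right)
state=s1 head=4 tape=1___[_]_   (s1,_)→(s3,1,stay)
state=s3 head=4 tape=1___[1]_   (s3,1)→(s2,_,right)
state=s2 head=5 tape=1____[_]   (s2,_)→(s2,_,stay)
state=s2 head=5 tape=1____[_]   (s2,_)→(s2,_,stay)
state=s2 head=5 tape=1____[_]   (s2,_)→(s2,_,stay)
state=s2 head=5 tape=1____[_]   (s2,_)→(s2,_,stay)
state=s2 head=5 tape=1____[_]   (s2,_)→(s2,_,stay)
state=s2 head=5 tape=1____[_]   (s2,_)→(s2,_,stay)
state=s2 head=5 tape=1____[_]   (s2,_)→(s2,_,stay)
state=s2 head=5 tape=1____[_]   (s2,_)→(s2,_,stay)
state=s2 head=5 tape=1____[_]
After 17 steps: state s2, head at 5, tape 1.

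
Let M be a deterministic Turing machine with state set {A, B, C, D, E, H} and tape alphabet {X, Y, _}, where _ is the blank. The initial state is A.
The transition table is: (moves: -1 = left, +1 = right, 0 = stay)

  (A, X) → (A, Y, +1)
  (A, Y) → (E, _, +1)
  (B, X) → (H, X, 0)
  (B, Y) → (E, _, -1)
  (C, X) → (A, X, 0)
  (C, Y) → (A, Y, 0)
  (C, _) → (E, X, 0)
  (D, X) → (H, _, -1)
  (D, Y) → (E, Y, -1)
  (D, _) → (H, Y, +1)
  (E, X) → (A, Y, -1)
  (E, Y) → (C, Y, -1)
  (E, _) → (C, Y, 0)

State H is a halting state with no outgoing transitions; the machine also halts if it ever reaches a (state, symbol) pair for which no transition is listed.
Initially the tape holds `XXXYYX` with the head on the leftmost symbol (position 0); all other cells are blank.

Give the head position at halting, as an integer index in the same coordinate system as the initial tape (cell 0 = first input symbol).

-1

state=A head=0 tape=_[X]XXYYX   (A,X)→(A,Y,+1)
state=A head=1 tape=_Y[X]XYYX   (A,X)→(A,Y,+1)
state=A head=2 tape=_YY[X]YYX   (A,X)→(A,Y,+1)
state=A head=3 tape=_YYY[Y]YX   (A,Y)→(E,_,+1)
state=E head=4 tape=_YYY_[Y]X   (E,Y)→(C,Y,-1)
state=C head=3 tape=_YYY[_]YX   (C,_)→(E,X,0)
state=E head=3 tape=_YYY[X]YX   (E,X)→(A,Y,-1)
state=A head=2 tape=_YY[Y]YYX   (A,Y)→(E,_,+1)
state=E head=3 tape=_YY_[Y]YX   (E,Y)→(C,Y,-1)
state=C head=2 tape=_YY[_]YYX   (C,_)→(E,X,0)
state=E head=2 tape=_YY[X]YYX   (E,X)→(A,Y,-1)
state=A head=1 tape=_Y[Y]YYYX   (A,Y)→(E,_,+1)
state=E head=2 tape=_Y_[Y]YYX   (E,Y)→(C,Y,-1)
state=C head=1 tape=_Y[_]YYYX   (C,_)→(E,X,0)
state=E head=1 tape=_Y[X]YYYX   (E,X)→(A,Y,-1)
state=A head=0 tape=_[Y]YYYYX   (A,Y)→(E,_,+1)
state=E head=1 tape=__[Y]YYYX   (E,Y)→(C,Y,-1)
state=C head=0 tape=_[_]YYYYX   (C,_)→(E,X,0)
state=E head=0 tape=_[X]YYYYX   (E,X)→(A,Y,-1)
state=A head=-1 tape=[_]YYYYYX
At halt the head is at cell -1.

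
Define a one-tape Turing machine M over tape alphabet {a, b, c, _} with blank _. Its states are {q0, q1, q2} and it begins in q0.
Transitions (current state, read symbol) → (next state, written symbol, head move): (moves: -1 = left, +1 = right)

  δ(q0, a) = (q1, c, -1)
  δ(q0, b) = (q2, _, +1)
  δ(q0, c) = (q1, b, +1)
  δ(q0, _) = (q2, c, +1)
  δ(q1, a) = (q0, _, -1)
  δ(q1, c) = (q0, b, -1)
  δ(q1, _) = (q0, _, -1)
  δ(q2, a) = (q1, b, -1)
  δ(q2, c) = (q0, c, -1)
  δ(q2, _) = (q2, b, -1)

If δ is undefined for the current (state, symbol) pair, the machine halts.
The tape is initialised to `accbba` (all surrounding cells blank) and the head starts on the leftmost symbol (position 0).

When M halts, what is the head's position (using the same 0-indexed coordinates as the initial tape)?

-2

q0 | ___[a]ccbba   read a → write c, move -1, go to q1
q1 | __[_]cccbba   read _ → write _, move -1, go to q0
q0 | _[_]_cccbba   read _ → write c, move +1, go to q2
q2 | _c[_]cccbba   read _ → write b, move -1, go to q2
q2 | _[c]bcccbba   read c → write c, move -1, go to q0
q0 | [_]cbcccbba   read _ → write c, move +1, go to q2
q2 | c[c]bcccbba   read c → write c, move -1, go to q0
q0 | [c]cbcccbba   read c → write b, move +1, go to q1
q1 | b[c]bcccbba   read c → write b, move -1, go to q0
q0 | [b]bbcccbba   read b → write _, move +1, go to q2
q2 | _[b]bcccbba
At halt the head is at cell -2.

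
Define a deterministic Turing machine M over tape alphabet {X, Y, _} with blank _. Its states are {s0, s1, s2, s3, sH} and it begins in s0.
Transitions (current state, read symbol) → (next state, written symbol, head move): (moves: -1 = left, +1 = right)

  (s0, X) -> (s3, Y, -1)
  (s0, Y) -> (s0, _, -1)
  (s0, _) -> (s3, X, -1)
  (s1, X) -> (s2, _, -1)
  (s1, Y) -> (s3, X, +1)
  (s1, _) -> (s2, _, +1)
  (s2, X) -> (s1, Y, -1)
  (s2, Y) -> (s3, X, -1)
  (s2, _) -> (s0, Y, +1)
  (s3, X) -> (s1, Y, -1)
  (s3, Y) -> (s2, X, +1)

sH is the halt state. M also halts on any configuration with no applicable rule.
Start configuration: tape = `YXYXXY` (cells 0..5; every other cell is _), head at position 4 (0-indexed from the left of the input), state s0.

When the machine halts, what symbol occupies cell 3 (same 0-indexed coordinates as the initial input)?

s0 | _YXYX[X]Y   read X → write Y, move -1, go to s3
s3 | _YXY[X]YY   read X → write Y, move -1, go to s1
s1 | _YX[Y]YYY   read Y → write X, move +1, go to s3
s3 | _YXX[Y]YY   read Y → write X, move +1, go to s2
s2 | _YXXX[Y]Y   read Y → write X, move -1, go to s3
s3 | _YXX[X]XY   read X → write Y, move -1, go to s1
s1 | _YX[X]YXY   read X → write _, move -1, go to s2
s2 | _Y[X]_YXY   read X → write Y, move -1, go to s1
s1 | _[Y]Y_YXY   read Y → write X, move +1, go to s3
s3 | _X[Y]_YXY   read Y → write X, move +1, go to s2
s2 | _XX[_]YXY   read _ → write Y, move +1, go to s0
s0 | _XXY[Y]XY   read Y → write _, move -1, go to s0
s0 | _XX[Y]_XY   read Y → write _, move -1, go to s0
s0 | _X[X]__XY   read X → write Y, move -1, go to s3
s3 | _[X]Y__XY   read X → write Y, move -1, go to s1
s1 | [_]YY__XY   read _ → write _, move +1, go to s2
s2 | _[Y]Y__XY   read Y → write X, move -1, go to s3
s3 | [_]XY__XY
Cell 3 holds _ when M halts.

_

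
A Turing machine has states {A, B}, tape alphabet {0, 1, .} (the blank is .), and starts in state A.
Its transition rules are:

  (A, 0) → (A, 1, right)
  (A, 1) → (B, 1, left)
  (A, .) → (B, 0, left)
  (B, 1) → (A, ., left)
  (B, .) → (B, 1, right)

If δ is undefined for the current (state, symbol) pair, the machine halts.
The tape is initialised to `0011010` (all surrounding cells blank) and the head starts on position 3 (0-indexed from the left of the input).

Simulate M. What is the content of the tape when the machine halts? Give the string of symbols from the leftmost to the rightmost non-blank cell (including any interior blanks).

state=A head=3 tape=..001[1]010   (A,1)→(B,1,left)
state=B head=2 tape=..00[1]1010   (B,1)→(A,.,left)
state=A head=1 tape=..0[0].1010   (A,0)→(A,1,right)
state=A head=2 tape=..01[.]1010   (A,.)→(B,0,left)
state=B head=1 tape=..0[1]01010   (B,1)→(A,.,left)
state=A head=0 tape=..[0].01010   (A,0)→(A,1,right)
state=A head=1 tape=..1[.]01010   (A,.)→(B,0,left)
state=B head=0 tape=..[1]001010   (B,1)→(A,.,left)
state=A head=-1 tape=.[.].001010   (A,.)→(B,0,left)
state=B head=-2 tape=[.]0.001010   (B,.)→(B,1,right)
state=B head=-1 tape=1[0].001010
The non-blank tape span at halt is 10.001010.

10.001010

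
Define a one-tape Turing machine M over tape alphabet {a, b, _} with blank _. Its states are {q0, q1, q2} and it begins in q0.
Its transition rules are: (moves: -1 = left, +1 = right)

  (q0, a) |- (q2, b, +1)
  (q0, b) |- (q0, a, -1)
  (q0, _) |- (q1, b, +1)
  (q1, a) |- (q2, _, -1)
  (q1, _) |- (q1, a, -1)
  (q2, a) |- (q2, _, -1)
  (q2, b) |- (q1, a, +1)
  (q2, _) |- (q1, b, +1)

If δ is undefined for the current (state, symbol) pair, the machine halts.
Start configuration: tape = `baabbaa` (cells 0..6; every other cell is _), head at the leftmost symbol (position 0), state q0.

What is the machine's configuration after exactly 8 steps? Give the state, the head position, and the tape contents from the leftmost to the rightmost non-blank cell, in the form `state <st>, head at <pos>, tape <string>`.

state=q0 head=0 tape=__[b]aabbaa   (q0,b)→(q0,a,-1)
state=q0 head=-1 tape=_[_]aaabbaa   (q0,_)→(q1,b,+1)
state=q1 head=0 tape=_b[a]aabbaa   (q1,a)→(q2,_,-1)
state=q2 head=-1 tape=_[b]_aabbaa   (q2,b)→(q1,a,+1)
state=q1 head=0 tape=_a[_]aabbaa   (q1,_)→(q1,a,-1)
state=q1 head=-1 tape=_[a]aaabbaa   (q1,a)→(q2,_,-1)
state=q2 head=-2 tape=[_]_aaabbaa   (q2,_)→(q1,b,+1)
state=q1 head=-1 tape=b[_]aaabbaa   (q1,_)→(q1,a,-1)
state=q1 head=-2 tape=[b]aaaabbaa
After 8 steps: state q1, head at -2, tape baaaabbaa.

state q1, head at -2, tape baaaabbaa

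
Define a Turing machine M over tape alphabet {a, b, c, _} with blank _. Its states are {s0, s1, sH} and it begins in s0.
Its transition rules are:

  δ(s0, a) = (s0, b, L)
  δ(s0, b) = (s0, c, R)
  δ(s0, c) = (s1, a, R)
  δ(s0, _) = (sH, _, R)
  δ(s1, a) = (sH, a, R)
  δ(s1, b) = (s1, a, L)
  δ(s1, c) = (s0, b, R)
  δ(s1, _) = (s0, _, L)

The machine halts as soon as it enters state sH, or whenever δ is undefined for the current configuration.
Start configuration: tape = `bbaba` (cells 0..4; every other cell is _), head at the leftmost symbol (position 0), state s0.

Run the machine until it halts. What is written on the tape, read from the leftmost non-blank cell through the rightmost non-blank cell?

caaba

state=s0 head=0 tape=[b]baba   (s0,b)→(s0,c,R)
state=s0 head=1 tape=c[b]aba   (s0,b)→(s0,c,R)
state=s0 head=2 tape=cc[a]ba   (s0,a)→(s0,b,L)
state=s0 head=1 tape=c[c]bba   (s0,c)→(s1,a,R)
state=s1 head=2 tape=ca[b]ba   (s1,b)→(s1,a,L)
state=s1 head=1 tape=c[a]aba   (s1,a)→(sH,a,R)
state=sH head=2 tape=ca[a]ba
The non-blank tape span at halt is caaba.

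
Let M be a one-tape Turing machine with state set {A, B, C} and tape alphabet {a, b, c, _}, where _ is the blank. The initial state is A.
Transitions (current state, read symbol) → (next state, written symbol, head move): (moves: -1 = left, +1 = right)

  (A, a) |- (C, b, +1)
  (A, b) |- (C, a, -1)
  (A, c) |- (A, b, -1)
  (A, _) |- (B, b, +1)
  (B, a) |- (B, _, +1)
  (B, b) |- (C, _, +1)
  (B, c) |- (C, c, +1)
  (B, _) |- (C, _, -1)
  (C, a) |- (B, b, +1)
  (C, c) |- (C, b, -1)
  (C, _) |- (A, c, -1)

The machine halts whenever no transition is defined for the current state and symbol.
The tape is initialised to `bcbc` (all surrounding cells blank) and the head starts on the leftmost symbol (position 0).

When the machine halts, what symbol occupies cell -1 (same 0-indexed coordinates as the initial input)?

c

A | __[b]cbc   read b → write a, move -1, go to C
C | _[_]acbc   read _ → write c, move -1, go to A
A | [_]cacbc   read _ → write b, move +1, go to B
B | b[c]acbc   read c → write c, move +1, go to C
C | bc[a]cbc   read a → write b, move +1, go to B
B | bcb[c]bc   read c → write c, move +1, go to C
C | bcbc[b]c
Cell -1 holds c when M halts.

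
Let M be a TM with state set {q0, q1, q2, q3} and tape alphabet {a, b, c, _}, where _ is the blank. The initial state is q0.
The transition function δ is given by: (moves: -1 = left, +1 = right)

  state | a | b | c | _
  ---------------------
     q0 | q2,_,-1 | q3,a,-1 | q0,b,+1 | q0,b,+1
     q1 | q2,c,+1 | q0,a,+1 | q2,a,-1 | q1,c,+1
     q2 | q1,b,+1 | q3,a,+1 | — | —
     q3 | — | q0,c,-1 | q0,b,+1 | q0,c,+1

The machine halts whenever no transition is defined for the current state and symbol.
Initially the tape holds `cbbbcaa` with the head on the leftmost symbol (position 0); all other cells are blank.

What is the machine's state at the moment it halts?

q2

q0 | _[c]bbbcaa   read c → write b, move +1, go to q0
q0 | _b[b]bbcaa   read b → write a, move -1, go to q3
q3 | _[b]abbcaa   read b → write c, move -1, go to q0
q0 | [_]cabbcaa   read _ → write b, move +1, go to q0
q0 | b[c]abbcaa   read c → write b, move +1, go to q0
q0 | bb[a]bbcaa   read a → write _, move -1, go to q2
q2 | b[b]_bbcaa   read b → write a, move +1, go to q3
q3 | ba[_]bbcaa   read _ → write c, move +1, go to q0
q0 | bac[b]bcaa   read b → write a, move -1, go to q3
q3 | ba[c]abcaa   read c → write b, move +1, go to q0
q0 | bab[a]bcaa   read a → write _, move -1, go to q2
q2 | ba[b]_bcaa   read b → write a, move +1, go to q3
q3 | baa[_]bcaa   read _ → write c, move +1, go to q0
q0 | baac[b]caa   read b → write a, move -1, go to q3
q3 | baa[c]acaa   read c → write b, move +1, go to q0
q0 | baab[a]caa   read a → write _, move -1, go to q2
q2 | baa[b]_caa   read b → write a, move +1, go to q3
q3 | baaa[_]caa   read _ → write c, move +1, go to q0
q0 | baaac[c]aa   read c → write b, move +1, go to q0
q0 | baaacb[a]a   read a → write _, move -1, go to q2
q2 | baaac[b]_a   read b → write a, move +1, go to q3
q3 | baaaca[_]a   read _ → write c, move +1, go to q0
q0 | baaacac[a]   read a → write _, move -1, go to q2
q2 | baaaca[c]_
No transition is defined for (q2, c); M halts in state q2.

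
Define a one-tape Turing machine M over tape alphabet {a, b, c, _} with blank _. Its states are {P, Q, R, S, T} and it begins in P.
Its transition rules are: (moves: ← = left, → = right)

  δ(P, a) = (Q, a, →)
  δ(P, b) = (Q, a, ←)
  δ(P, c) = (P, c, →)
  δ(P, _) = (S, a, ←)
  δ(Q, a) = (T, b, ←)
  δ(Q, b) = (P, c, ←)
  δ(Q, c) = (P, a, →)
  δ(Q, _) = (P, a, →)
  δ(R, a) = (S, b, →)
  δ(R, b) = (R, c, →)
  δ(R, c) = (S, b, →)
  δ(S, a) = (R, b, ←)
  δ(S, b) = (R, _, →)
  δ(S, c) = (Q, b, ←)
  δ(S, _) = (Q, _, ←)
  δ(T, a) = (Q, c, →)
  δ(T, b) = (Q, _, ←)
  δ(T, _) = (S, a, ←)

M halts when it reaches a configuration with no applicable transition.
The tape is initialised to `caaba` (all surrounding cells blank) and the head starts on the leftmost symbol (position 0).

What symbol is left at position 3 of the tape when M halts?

c

P | [c]aaba__   read c → write c, move →, go to P
P | c[a]aba__   read a → write a, move →, go to Q
Q | ca[a]ba__   read a → write b, move ←, go to T
T | c[a]bba__   read a → write c, move →, go to Q
Q | cc[b]ba__   read b → write c, move ←, go to P
P | c[c]cba__   read c → write c, move →, go to P
P | cc[c]ba__   read c → write c, move →, go to P
P | ccc[b]a__   read b → write a, move ←, go to Q
Q | cc[c]aa__   read c → write a, move →, go to P
P | cca[a]a__   read a → write a, move →, go to Q
Q | ccaa[a]__   read a → write b, move ←, go to T
T | cca[a]b__   read a → write c, move →, go to Q
Q | ccac[b]__   read b → write c, move ←, go to P
P | cca[c]c__   read c → write c, move →, go to P
P | ccac[c]__   read c → write c, move →, go to P
P | ccacc[_]_   read _ → write a, move ←, go to S
S | ccac[c]a_   read c → write b, move ←, go to Q
Q | cca[c]ba_   read c → write a, move →, go to P
P | ccaa[b]a_   read b → write a, move ←, go to Q
Q | cca[a]aa_   read a → write b, move ←, go to T
T | cc[a]baa_   read a → write c, move →, go to Q
Q | ccc[b]aa_   read b → write c, move ←, go to P
P | cc[c]caa_   read c → write c, move →, go to P
P | ccc[c]aa_   read c → write c, move →, go to P
P | cccc[a]a_   read a → write a, move →, go to Q
Q | cccca[a]_   read a → write b, move ←, go to T
T | cccc[a]b_   read a → write c, move →, go to Q
Q | ccccc[b]_   read b → write c, move ←, go to P
P | cccc[c]c_   read c → write c, move →, go to P
P | ccccc[c]_   read c → write c, move →, go to P
P | cccccc[_]   read _ → write a, move ←, go to S
S | ccccc[c]a   read c → write b, move ←, go to Q
Q | cccc[c]ba   read c → write a, move →, go to P
P | cccca[b]a   read b → write a, move ←, go to Q
Q | cccc[a]aa   read a → write b, move ←, go to T
T | ccc[c]baa
Cell 3 holds c when M halts.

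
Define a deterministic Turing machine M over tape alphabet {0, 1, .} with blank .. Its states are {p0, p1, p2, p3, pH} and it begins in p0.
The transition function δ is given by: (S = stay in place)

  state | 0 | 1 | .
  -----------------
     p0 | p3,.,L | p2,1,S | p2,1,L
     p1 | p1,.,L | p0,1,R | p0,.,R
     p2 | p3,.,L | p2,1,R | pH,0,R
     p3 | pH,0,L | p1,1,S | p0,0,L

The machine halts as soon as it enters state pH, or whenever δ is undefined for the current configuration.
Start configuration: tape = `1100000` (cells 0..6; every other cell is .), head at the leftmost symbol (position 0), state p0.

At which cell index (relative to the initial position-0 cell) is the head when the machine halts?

8

p0 | [1]100000..   read 1 → write 1, move S, go to p2
p2 | [1]100000..   read 1 → write 1, move R, go to p2
p2 | 1[1]00000..   read 1 → write 1, move R, go to p2
p2 | 11[0]0000..   read 0 → write ., move L, go to p3
p3 | 1[1].0000..   read 1 → write 1, move S, go to p1
p1 | 1[1].0000..   read 1 → write 1, move R, go to p0
p0 | 11[.]0000..   read . → write 1, move L, go to p2
p2 | 1[1]10000..   read 1 → write 1, move R, go to p2
p2 | 11[1]0000..   read 1 → write 1, move R, go to p2
p2 | 111[0]000..   read 0 → write ., move L, go to p3
p3 | 11[1].000..   read 1 → write 1, move S, go to p1
p1 | 11[1].000..   read 1 → write 1, move R, go to p0
p0 | 111[.]000..   read . → write 1, move L, go to p2
p2 | 11[1]1000..   read 1 → write 1, move R, go to p2
p2 | 111[1]000..   read 1 → write 1, move R, go to p2
p2 | 1111[0]00..   read 0 → write ., move L, go to p3
p3 | 111[1].00..   read 1 → write 1, move S, go to p1
p1 | 111[1].00..   read 1 → write 1, move R, go to p0
p0 | 1111[.]00..   read . → write 1, move L, go to p2
p2 | 111[1]100..   read 1 → write 1, move R, go to p2
p2 | 1111[1]00..   read 1 → write 1, move R, go to p2
p2 | 11111[0]0..   read 0 → write ., move L, go to p3
p3 | 1111[1].0..   read 1 → write 1, move S, go to p1
p1 | 1111[1].0..   read 1 → write 1, move R, go to p0
p0 | 11111[.]0..   read . → write 1, move L, go to p2
p2 | 1111[1]10..   read 1 → write 1, move R, go to p2
p2 | 11111[1]0..   read 1 → write 1, move R, go to p2
p2 | 111111[0]..   read 0 → write ., move L, go to p3
p3 | 11111[1]...   read 1 → write 1, move S, go to p1
p1 | 11111[1]...   read 1 → write 1, move R, go to p0
p0 | 111111[.]..   read . → write 1, move L, go to p2
p2 | 11111[1]1..   read 1 → write 1, move R, go to p2
p2 | 111111[1]..   read 1 → write 1, move R, go to p2
p2 | 1111111[.].   read . → write 0, move R, go to pH
pH | 11111110[.]
At halt the head is at cell 8.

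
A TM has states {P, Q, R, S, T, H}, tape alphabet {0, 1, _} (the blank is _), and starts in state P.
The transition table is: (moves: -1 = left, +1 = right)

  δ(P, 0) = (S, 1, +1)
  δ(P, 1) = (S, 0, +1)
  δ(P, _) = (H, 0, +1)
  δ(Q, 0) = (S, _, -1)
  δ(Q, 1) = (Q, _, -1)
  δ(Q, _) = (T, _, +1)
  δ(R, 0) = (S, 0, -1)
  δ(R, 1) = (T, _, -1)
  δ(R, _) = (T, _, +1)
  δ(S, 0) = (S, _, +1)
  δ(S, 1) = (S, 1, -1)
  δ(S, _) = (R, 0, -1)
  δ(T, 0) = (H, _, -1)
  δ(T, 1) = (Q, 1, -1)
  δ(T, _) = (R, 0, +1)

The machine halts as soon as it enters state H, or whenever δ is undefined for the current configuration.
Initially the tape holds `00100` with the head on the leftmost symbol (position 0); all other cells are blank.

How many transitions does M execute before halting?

P | _[0]0100   read 0 → write 1, move +1, go to S
S | _1[0]100   read 0 → write _, move +1, go to S
S | _1_[1]00   read 1 → write 1, move -1, go to S
S | _1[_]100   read _ → write 0, move -1, go to R
R | _[1]0100   read 1 → write _, move -1, go to T
T | [_]_0100   read _ → write 0, move +1, go to R
R | 0[_]0100   read _ → write _, move +1, go to T
T | 0_[0]100   read 0 → write _, move -1, go to H
H | 0[_]_100
M halts after 8 transitions.

8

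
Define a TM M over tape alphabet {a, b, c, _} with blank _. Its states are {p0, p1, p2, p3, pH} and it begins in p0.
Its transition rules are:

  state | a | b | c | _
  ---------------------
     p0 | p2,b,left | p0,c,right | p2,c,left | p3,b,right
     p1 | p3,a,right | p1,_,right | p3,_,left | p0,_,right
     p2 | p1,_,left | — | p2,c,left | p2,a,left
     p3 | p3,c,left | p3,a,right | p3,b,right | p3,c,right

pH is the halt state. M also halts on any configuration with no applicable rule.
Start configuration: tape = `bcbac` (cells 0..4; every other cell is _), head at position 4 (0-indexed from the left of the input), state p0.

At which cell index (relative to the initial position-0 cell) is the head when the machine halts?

p0 | bcba[c]   read c → write c, move left, go to p2
p2 | bcb[a]c   read a → write _, move left, go to p1
p1 | bc[b]_c   read b → write _, move right, go to p1
p1 | bc_[_]c   read _ → write _, move right, go to p0
p0 | bc__[c]   read c → write c, move left, go to p2
p2 | bc_[_]c   read _ → write a, move left, go to p2
p2 | bc[_]ac   read _ → write a, move left, go to p2
p2 | b[c]aac   read c → write c, move left, go to p2
p2 | [b]caac
At halt the head is at cell 0.

0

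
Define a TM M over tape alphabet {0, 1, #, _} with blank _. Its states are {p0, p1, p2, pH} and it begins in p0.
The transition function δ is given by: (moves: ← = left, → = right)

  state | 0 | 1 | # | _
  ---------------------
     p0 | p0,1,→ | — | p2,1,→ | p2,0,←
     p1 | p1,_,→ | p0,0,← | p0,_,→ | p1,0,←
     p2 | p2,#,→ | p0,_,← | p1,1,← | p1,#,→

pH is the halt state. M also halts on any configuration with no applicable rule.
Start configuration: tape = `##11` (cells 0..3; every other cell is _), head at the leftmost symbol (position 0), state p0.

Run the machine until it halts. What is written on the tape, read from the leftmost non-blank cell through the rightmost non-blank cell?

p0 | __[#]#11__   read # → write 1, move →, go to p2
p2 | __1[#]11__   read # → write 1, move ←, go to p1
p1 | __[1]111__   read 1 → write 0, move ←, go to p0
p0 | _[_]0111__   read _ → write 0, move ←, go to p2
p2 | [_]00111__   read _ → write #, move →, go to p1
p1 | #[0]0111__   read 0 → write _, move →, go to p1
p1 | #_[0]111__   read 0 → write _, move →, go to p1
p1 | #__[1]11__   read 1 → write 0, move ←, go to p0
p0 | #_[_]011__   read _ → write 0, move ←, go to p2
p2 | #[_]0011__   read _ → write #, move →, go to p1
p1 | ##[0]011__   read 0 → write _, move →, go to p1
p1 | ##_[0]11__   read 0 → write _, move →, go to p1
p1 | ##__[1]1__   read 1 → write 0, move ←, go to p0
p0 | ##_[_]01__   read _ → write 0, move ←, go to p2
p2 | ##[_]001__   read _ → write #, move →, go to p1
p1 | ###[0]01__   read 0 → write _, move →, go to p1
p1 | ###_[0]1__   read 0 → write _, move →, go to p1
p1 | ###__[1]__   read 1 → write 0, move ←, go to p0
p0 | ###_[_]0__   read _ → write 0, move ←, go to p2
p2 | ###[_]00__   read _ → write #, move →, go to p1
p1 | ####[0]0__   read 0 → write _, move →, go to p1
p1 | ####_[0]__   read 0 → write _, move →, go to p1
p1 | ####__[_]_   read _ → write 0, move ←, go to p1
p1 | ####_[_]0_   read _ → write 0, move ←, go to p1
p1 | ####[_]00_   read _ → write 0, move ←, go to p1
p1 | ###[#]000_   read # → write _, move →, go to p0
p0 | ###_[0]00_   read 0 → write 1, move →, go to p0
p0 | ###_1[0]0_   read 0 → write 1, move →, go to p0
p0 | ###_11[0]_   read 0 → write 1, move →, go to p0
p0 | ###_111[_]   read _ → write 0, move ←, go to p2
p2 | ###_11[1]0   read 1 → write _, move ←, go to p0
p0 | ###_1[1]_0
The non-blank tape span at halt is ###_11_0.

###_11_0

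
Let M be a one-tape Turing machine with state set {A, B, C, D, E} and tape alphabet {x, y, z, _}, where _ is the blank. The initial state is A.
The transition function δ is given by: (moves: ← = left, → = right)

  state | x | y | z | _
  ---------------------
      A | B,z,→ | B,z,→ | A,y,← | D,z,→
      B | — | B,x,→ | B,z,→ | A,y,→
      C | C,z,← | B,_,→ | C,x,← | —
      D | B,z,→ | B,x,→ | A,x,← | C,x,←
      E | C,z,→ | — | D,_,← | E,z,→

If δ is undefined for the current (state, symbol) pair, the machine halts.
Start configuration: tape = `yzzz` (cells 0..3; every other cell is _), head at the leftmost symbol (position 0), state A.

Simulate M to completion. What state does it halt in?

B

state=A head=0 tape=[y]zzz___   (A,y)→(B,z,→)
state=B head=1 tape=z[z]zz___   (B,z)→(B,z,→)
state=B head=2 tape=zz[z]z___   (B,z)→(B,z,→)
state=B head=3 tape=zzz[z]___   (B,z)→(B,z,→)
state=B head=4 tape=zzzz[_]__   (B,_)→(A,y,→)
state=A head=5 tape=zzzzy[_]_   (A,_)→(D,z,→)
state=D head=6 tape=zzzzyz[_]   (D,_)→(C,x,←)
state=C head=5 tape=zzzzy[z]x   (C,z)→(C,x,←)
state=C head=4 tape=zzzz[y]xx   (C,y)→(B,_,→)
state=B head=5 tape=zzzz_[x]x
No transition is defined for (B, x); M halts in state B.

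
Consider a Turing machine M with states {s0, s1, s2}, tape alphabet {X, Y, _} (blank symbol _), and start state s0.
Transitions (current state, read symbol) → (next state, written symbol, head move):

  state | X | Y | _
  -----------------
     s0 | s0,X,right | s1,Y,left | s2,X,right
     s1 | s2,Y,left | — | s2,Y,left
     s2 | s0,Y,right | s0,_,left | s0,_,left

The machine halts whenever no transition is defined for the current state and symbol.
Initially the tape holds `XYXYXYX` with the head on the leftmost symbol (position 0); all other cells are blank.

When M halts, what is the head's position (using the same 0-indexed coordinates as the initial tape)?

2

s0 | __[X]YXYXYX   read X → write X, move right, go to s0
s0 | __X[Y]XYXYX   read Y → write Y, move left, go to s1
s1 | __[X]YXYXYX   read X → write Y, move left, go to s2
s2 | _[_]YYXYXYX   read _ → write _, move left, go to s0
s0 | [_]_YYXYXYX   read _ → write X, move right, go to s2
s2 | X[_]YYXYXYX   read _ → write _, move left, go to s0
s0 | [X]_YYXYXYX   read X → write X, move right, go to s0
s0 | X[_]YYXYXYX   read _ → write X, move right, go to s2
s2 | XX[Y]YXYXYX   read Y → write _, move left, go to s0
s0 | X[X]_YXYXYX   read X → write X, move right, go to s0
s0 | XX[_]YXYXYX   read _ → write X, move right, go to s2
s2 | XXX[Y]XYXYX   read Y → write _, move left, go to s0
s0 | XX[X]_XYXYX   read X → write X, move right, go to s0
s0 | XXX[_]XYXYX   read _ → write X, move right, go to s2
s2 | XXXX[X]YXYX   read X → write Y, move right, go to s0
s0 | XXXXY[Y]XYX   read Y → write Y, move left, go to s1
s1 | XXXX[Y]YXYX
At halt the head is at cell 2.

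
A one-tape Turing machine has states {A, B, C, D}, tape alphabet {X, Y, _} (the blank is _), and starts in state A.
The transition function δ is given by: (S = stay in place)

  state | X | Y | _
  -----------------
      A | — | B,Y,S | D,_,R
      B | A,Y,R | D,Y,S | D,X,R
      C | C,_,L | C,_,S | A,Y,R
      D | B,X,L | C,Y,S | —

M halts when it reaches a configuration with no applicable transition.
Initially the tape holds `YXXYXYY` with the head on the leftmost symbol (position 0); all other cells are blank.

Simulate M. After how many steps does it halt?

5

A | [Y]XXYXYY   read Y → write Y, move S, go to B
B | [Y]XXYXYY   read Y → write Y, move S, go to D
D | [Y]XXYXYY   read Y → write Y, move S, go to C
C | [Y]XXYXYY   read Y → write _, move S, go to C
C | [_]XXYXYY   read _ → write Y, move R, go to A
A | Y[X]XYXYY
M halts after 5 transitions.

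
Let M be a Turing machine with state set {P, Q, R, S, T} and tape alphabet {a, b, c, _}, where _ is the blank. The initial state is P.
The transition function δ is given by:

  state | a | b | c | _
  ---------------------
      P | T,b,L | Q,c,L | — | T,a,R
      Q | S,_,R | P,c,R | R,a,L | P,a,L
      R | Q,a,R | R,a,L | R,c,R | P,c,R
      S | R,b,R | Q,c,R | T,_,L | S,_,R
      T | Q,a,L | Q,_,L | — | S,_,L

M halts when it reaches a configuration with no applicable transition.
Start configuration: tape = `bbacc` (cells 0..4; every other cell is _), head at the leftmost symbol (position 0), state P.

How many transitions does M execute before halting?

state=P head=0 tape=__[b]bacc   (P,b)→(Q,c,L)
state=Q head=-1 tape=_[_]cbacc   (Q,_)→(P,a,L)
state=P head=-2 tape=[_]acbacc   (P,_)→(T,a,R)
state=T head=-1 tape=a[a]cbacc   (T,a)→(Q,a,L)
state=Q head=-2 tape=[a]acbacc   (Q,a)→(S,_,R)
state=S head=-1 tape=_[a]cbacc   (S,a)→(R,b,R)
state=R head=0 tape=_b[c]bacc   (R,c)→(R,c,R)
state=R head=1 tape=_bc[b]acc   (R,b)→(R,a,L)
state=R head=0 tape=_b[c]aacc   (R,c)→(R,c,R)
state=R head=1 tape=_bc[a]acc   (R,a)→(Q,a,R)
state=Q head=2 tape=_bca[a]cc   (Q,a)→(S,_,R)
state=S head=3 tape=_bca_[c]c   (S,c)→(T,_,L)
state=T head=2 tape=_bca[_]_c   (T,_)→(S,_,L)
state=S head=1 tape=_bc[a]__c   (S,a)→(R,b,R)
state=R head=2 tape=_bcb[_]_c   (R,_)→(P,c,R)
state=P head=3 tape=_bcbc[_]c   (P,_)→(T,a,R)
state=T head=4 tape=_bcbca[c]
M halts after 16 transitions.

16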